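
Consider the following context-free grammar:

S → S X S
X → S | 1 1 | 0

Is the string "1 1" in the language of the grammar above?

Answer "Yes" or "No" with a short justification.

No - no valid derivation exists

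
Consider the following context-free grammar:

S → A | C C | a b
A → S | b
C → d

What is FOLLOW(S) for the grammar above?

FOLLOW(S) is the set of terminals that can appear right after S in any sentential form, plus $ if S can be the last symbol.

We compute FOLLOW(S) using the standard algorithm.
FOLLOW(S) starts with {$}.
FIRST(A) = {a, b, d}
FIRST(C) = {d}
FIRST(S) = {a, b, d}
FOLLOW(A) = {$}
FOLLOW(C) = {$, d}
FOLLOW(S) = {$}
Therefore, FOLLOW(S) = {$}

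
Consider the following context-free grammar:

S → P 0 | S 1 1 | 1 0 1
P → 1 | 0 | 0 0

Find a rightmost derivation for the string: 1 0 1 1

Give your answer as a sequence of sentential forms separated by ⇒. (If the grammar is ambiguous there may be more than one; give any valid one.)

S ⇒ S 1 1 ⇒ P 0 1 1 ⇒ 1 0 1 1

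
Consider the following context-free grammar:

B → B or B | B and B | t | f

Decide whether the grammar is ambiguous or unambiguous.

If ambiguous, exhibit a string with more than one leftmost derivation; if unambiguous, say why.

Ambiguous - the string 't or f or f or t and t and f' has two distinct leftmost derivations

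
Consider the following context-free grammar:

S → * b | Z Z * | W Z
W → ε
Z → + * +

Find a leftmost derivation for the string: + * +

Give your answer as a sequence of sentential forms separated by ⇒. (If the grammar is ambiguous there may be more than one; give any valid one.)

S ⇒ W Z ⇒ Z ⇒ + * +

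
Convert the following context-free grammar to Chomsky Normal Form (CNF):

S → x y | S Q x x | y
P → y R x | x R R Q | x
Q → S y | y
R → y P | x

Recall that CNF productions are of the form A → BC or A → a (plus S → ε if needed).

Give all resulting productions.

TX → x; TY → y; S → y; P → x; Q → y; R → x; S → TX TY; S → S X0; X0 → Q X1; X1 → TX TX; P → TY X2; X2 → R TX; P → TX X3; X3 → R X4; X4 → R Q; Q → S TY; R → TY P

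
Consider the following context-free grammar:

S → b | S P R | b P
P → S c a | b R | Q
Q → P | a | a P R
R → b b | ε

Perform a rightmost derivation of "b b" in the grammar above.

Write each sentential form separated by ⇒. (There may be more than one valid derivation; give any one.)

S ⇒ b P ⇒ b b R ⇒ b b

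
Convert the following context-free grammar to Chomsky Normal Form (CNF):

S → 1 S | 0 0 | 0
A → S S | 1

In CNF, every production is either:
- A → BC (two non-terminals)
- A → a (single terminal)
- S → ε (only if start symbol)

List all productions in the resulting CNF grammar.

T1 → 1; T0 → 0; S → 0; A → 1; S → T1 S; S → T0 T0; A → S S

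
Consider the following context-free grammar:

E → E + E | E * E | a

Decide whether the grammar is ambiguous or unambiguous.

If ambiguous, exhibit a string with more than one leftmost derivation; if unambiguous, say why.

Ambiguous - the string 'a + a + a * a + a + a' has two distinct leftmost derivations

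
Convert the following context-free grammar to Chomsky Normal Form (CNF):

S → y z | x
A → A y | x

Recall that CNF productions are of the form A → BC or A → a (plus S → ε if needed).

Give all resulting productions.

TY → y; TZ → z; S → x; A → x; S → TY TZ; A → A TY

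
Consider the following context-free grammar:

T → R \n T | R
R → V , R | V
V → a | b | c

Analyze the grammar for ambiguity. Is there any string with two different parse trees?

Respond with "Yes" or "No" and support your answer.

No - the grammar is unambiguous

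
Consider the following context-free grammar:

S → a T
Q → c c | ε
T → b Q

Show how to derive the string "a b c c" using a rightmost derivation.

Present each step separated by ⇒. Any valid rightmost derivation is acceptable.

S ⇒ a T ⇒ a b Q ⇒ a b c c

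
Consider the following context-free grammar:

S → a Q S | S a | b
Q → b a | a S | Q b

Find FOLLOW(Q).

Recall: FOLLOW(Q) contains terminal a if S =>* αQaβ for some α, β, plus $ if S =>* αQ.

We compute FOLLOW(Q) using the standard algorithm.
FOLLOW(S) starts with {$}.
FIRST(Q) = {a, b}
FIRST(S) = {a, b}
FOLLOW(Q) = {a, b}
FOLLOW(S) = {$, a, b}
Therefore, FOLLOW(Q) = {a, b}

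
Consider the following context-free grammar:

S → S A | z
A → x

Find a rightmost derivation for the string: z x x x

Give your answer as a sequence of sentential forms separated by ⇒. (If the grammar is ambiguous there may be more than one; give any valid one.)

S ⇒ S A ⇒ S x ⇒ S A x ⇒ S x x ⇒ S A x x ⇒ S x x x ⇒ z x x x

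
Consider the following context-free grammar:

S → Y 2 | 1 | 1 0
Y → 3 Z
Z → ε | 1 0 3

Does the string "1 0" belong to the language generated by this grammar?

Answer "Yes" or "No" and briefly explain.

Yes - a valid derivation exists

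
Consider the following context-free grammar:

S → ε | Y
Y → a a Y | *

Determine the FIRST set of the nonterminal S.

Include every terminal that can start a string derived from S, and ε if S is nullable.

We compute FIRST(S) using the standard algorithm.
FIRST(S) = {*, a, ε}
FIRST(Y) = {*, a}
Therefore, FIRST(S) = {*, a, ε}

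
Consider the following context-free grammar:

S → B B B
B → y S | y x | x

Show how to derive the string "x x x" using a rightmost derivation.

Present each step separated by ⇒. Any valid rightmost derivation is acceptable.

S ⇒ B B B ⇒ B B x ⇒ B x x ⇒ x x x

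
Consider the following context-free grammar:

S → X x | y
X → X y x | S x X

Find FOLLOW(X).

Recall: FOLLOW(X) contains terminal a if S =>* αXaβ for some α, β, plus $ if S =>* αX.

We compute FOLLOW(X) using the standard algorithm.
FOLLOW(S) starts with {$}.
FIRST(S) = {y}
FIRST(X) = {y}
FOLLOW(S) = {$, x}
FOLLOW(X) = {x, y}
Therefore, FOLLOW(X) = {x, y}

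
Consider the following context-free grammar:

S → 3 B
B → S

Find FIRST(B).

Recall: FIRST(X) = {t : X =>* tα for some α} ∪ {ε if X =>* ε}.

We compute FIRST(B) using the standard algorithm.
FIRST(B) = {3}
FIRST(S) = {3}
Therefore, FIRST(B) = {3}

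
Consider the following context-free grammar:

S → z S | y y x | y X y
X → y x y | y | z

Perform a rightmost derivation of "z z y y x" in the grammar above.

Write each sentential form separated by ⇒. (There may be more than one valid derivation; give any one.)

S ⇒ z S ⇒ z z S ⇒ z z y y x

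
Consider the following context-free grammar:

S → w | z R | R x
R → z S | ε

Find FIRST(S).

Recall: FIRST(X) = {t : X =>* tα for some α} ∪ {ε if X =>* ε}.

We compute FIRST(S) using the standard algorithm.
FIRST(R) = {z, ε}
FIRST(S) = {w, x, z}
Therefore, FIRST(S) = {w, x, z}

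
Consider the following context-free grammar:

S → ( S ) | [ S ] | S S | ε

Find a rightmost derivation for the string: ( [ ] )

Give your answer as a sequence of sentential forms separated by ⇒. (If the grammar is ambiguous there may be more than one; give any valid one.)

S ⇒ ( S ) ⇒ ( [ S ] ) ⇒ ( [ ] )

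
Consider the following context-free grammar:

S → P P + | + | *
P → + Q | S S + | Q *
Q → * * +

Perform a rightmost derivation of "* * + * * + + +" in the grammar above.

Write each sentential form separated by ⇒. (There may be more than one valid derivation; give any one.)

S ⇒ P P + ⇒ P S S + + ⇒ P S + + + ⇒ P * + + + ⇒ Q * * + + + ⇒ * * + * * + + +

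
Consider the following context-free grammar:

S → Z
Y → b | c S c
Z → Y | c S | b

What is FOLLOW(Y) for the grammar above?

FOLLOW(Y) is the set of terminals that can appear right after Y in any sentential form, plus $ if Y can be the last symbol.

We compute FOLLOW(Y) using the standard algorithm.
FOLLOW(S) starts with {$}.
FIRST(S) = {b, c}
FIRST(Y) = {b, c}
FIRST(Z) = {b, c}
FOLLOW(S) = {$, c}
FOLLOW(Y) = {$, c}
FOLLOW(Z) = {$, c}
Therefore, FOLLOW(Y) = {$, c}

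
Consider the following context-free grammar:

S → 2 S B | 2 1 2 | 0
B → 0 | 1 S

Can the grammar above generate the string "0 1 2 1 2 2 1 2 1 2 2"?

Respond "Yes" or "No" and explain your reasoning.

No - no valid derivation exists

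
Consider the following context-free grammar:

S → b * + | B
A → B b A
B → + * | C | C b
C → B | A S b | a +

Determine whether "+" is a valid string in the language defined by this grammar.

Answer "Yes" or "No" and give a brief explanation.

No - no valid derivation exists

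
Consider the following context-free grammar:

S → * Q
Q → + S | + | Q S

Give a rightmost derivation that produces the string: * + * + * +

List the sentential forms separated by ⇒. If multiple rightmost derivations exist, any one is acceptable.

S ⇒ * Q ⇒ * + S ⇒ * + * Q ⇒ * + * + S ⇒ * + * + * Q ⇒ * + * + * +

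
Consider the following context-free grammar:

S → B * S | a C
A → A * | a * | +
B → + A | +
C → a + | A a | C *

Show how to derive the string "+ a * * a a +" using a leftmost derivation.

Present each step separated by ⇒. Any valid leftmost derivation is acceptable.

S ⇒ B * S ⇒ + A * S ⇒ + a * * S ⇒ + a * * a C ⇒ + a * * a a +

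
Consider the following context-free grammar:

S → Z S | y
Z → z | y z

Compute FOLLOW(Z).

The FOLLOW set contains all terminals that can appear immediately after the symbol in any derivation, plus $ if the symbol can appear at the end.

We compute FOLLOW(Z) using the standard algorithm.
FOLLOW(S) starts with {$}.
FIRST(S) = {y, z}
FIRST(Z) = {y, z}
FOLLOW(S) = {$}
FOLLOW(Z) = {y, z}
Therefore, FOLLOW(Z) = {y, z}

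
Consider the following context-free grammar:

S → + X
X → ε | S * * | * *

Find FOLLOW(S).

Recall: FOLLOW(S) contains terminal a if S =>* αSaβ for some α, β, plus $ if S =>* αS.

We compute FOLLOW(S) using the standard algorithm.
FOLLOW(S) starts with {$}.
FIRST(S) = {+}
FIRST(X) = {*, +, ε}
FOLLOW(S) = {$, *}
FOLLOW(X) = {$, *}
Therefore, FOLLOW(S) = {$, *}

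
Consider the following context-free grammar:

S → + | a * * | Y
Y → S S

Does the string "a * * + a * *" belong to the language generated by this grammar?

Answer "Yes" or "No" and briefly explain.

Yes - a valid derivation exists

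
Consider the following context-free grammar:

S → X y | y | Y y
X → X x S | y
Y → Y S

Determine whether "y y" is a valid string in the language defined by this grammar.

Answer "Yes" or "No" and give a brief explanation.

Yes - a valid derivation exists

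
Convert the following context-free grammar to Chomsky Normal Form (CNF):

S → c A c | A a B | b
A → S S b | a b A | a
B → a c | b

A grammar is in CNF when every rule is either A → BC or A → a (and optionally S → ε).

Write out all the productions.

TC → c; TA → a; S → b; TB → b; A → a; B → b; S → TC X0; X0 → A TC; S → A X1; X1 → TA B; A → S X2; X2 → S TB; A → TA X3; X3 → TB A; B → TA TC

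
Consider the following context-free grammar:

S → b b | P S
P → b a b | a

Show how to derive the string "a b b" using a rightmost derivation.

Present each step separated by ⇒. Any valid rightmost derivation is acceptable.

S ⇒ P S ⇒ P b b ⇒ a b b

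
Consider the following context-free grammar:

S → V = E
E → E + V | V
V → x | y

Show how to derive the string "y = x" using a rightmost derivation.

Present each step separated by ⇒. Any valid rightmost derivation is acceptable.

S ⇒ V = E ⇒ V = V ⇒ V = x ⇒ y = x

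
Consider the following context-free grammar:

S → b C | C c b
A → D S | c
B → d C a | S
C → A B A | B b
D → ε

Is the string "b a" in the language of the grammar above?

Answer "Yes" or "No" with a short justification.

No - no valid derivation exists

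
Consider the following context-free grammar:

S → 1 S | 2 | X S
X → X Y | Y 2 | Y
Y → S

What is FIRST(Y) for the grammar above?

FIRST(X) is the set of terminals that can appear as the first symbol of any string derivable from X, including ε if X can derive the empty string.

We compute FIRST(Y) using the standard algorithm.
FIRST(S) = {1, 2}
FIRST(X) = {1, 2}
FIRST(Y) = {1, 2}
Therefore, FIRST(Y) = {1, 2}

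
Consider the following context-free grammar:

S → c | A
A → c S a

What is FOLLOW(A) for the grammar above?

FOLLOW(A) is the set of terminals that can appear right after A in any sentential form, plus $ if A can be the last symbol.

We compute FOLLOW(A) using the standard algorithm.
FOLLOW(S) starts with {$}.
FIRST(A) = {c}
FIRST(S) = {c}
FOLLOW(A) = {$, a}
FOLLOW(S) = {$, a}
Therefore, FOLLOW(A) = {$, a}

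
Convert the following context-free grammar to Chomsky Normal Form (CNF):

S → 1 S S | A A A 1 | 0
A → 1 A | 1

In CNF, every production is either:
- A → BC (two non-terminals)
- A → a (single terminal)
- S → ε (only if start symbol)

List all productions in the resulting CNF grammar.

T1 → 1; S → 0; A → 1; S → T1 X0; X0 → S S; S → A X1; X1 → A X2; X2 → A T1; A → T1 A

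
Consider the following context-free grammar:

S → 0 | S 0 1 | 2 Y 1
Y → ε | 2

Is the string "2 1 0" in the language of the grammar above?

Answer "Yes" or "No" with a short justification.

No - no valid derivation exists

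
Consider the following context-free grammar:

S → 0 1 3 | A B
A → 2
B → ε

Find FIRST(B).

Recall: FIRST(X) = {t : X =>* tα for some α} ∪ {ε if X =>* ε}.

We compute FIRST(B) using the standard algorithm.
FIRST(A) = {2}
FIRST(B) = {ε}
FIRST(S) = {0, 2}
Therefore, FIRST(B) = {ε}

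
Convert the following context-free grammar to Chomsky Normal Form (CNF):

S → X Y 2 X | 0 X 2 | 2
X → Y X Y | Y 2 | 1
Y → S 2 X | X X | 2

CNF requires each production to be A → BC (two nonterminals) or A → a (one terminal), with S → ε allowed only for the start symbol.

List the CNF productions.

T2 → 2; T0 → 0; S → 2; X → 1; Y → 2; S → X X0; X0 → Y X1; X1 → T2 X; S → T0 X2; X2 → X T2; X → Y X3; X3 → X Y; X → Y T2; Y → S X4; X4 → T2 X; Y → X X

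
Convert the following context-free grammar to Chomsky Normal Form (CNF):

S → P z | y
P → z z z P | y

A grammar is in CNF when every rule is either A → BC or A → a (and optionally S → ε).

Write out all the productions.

TZ → z; S → y; P → y; S → P TZ; P → TZ X0; X0 → TZ X1; X1 → TZ P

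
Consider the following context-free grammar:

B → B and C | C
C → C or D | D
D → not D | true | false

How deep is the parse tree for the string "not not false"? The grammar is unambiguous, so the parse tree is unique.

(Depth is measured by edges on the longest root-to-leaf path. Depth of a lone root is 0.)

5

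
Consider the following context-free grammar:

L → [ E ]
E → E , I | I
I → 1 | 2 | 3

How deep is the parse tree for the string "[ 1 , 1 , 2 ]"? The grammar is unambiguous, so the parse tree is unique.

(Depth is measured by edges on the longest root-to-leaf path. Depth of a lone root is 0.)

5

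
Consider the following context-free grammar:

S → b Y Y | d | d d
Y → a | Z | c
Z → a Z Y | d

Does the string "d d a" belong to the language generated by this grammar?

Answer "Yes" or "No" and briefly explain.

No - no valid derivation exists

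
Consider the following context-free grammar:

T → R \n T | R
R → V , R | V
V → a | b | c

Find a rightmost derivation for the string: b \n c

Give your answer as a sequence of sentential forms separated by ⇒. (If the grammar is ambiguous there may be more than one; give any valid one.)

T ⇒ R \n T ⇒ R \n R ⇒ R \n V ⇒ R \n c ⇒ V \n c ⇒ b \n c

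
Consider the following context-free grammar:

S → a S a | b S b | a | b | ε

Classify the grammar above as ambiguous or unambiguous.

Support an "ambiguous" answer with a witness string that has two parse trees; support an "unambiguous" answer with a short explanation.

Unambiguous - every string in the language has a unique parse tree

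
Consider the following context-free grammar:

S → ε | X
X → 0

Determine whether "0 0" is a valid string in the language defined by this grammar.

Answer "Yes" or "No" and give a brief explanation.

No - no valid derivation exists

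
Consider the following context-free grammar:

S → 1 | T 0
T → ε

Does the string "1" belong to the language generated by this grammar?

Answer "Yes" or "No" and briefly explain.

Yes - a valid derivation exists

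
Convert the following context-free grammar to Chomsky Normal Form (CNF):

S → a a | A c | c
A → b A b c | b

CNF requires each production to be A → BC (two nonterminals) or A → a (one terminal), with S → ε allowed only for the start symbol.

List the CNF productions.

TA → a; TC → c; S → c; TB → b; A → b; S → TA TA; S → A TC; A → TB X0; X0 → A X1; X1 → TB TC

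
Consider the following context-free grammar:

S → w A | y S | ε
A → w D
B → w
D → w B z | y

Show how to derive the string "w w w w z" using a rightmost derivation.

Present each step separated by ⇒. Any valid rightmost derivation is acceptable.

S ⇒ w A ⇒ w w D ⇒ w w w B z ⇒ w w w w z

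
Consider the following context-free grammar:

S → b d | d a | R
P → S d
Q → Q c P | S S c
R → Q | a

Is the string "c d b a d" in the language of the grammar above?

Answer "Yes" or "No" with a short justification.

No - no valid derivation exists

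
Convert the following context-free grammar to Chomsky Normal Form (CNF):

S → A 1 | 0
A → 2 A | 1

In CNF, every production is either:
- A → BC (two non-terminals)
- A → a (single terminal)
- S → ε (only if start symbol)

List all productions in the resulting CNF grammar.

T1 → 1; S → 0; T2 → 2; A → 1; S → A T1; A → T2 A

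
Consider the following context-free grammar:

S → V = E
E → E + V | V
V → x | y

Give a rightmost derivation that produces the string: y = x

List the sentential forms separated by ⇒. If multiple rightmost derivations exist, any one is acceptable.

S ⇒ V = E ⇒ V = V ⇒ V = x ⇒ y = x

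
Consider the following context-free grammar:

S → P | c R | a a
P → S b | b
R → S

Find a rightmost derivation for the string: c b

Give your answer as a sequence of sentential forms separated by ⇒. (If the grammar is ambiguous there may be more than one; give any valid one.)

S ⇒ c R ⇒ c S ⇒ c P ⇒ c b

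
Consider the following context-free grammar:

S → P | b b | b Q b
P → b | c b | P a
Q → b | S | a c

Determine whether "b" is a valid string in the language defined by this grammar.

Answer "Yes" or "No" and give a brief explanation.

Yes - a valid derivation exists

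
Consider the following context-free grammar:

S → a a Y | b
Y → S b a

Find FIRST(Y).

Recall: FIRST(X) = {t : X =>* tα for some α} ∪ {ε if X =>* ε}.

We compute FIRST(Y) using the standard algorithm.
FIRST(S) = {a, b}
FIRST(Y) = {a, b}
Therefore, FIRST(Y) = {a, b}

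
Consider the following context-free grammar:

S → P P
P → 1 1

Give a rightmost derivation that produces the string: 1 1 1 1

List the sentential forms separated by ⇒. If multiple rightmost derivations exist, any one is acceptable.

S ⇒ P P ⇒ P 1 1 ⇒ 1 1 1 1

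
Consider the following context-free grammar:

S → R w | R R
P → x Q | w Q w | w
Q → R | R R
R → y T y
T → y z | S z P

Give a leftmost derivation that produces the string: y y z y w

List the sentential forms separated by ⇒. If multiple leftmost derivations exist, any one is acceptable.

S ⇒ R w ⇒ y T y w ⇒ y y z y w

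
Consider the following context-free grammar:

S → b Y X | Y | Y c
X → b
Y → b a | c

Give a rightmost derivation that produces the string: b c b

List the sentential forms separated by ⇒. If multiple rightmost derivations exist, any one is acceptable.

S ⇒ b Y X ⇒ b Y b ⇒ b c b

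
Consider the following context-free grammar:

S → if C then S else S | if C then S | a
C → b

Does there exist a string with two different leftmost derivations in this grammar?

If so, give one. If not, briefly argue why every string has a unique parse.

Yes - the string 'if b then if b then a else a' has two distinct leftmost derivations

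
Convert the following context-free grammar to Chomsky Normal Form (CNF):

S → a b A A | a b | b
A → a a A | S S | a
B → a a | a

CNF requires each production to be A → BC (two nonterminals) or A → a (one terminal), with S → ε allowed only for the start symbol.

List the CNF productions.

TA → a; TB → b; S → b; A → a; B → a; S → TA X0; X0 → TB X1; X1 → A A; S → TA TB; A → TA X2; X2 → TA A; A → S S; B → TA TA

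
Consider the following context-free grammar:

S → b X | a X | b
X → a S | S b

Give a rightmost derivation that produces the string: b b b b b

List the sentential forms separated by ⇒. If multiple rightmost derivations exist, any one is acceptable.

S ⇒ b X ⇒ b S b ⇒ b b X b ⇒ b b S b b ⇒ b b b b b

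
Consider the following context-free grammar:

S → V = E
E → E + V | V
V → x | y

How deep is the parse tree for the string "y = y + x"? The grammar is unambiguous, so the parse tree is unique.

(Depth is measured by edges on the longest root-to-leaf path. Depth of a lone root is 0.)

4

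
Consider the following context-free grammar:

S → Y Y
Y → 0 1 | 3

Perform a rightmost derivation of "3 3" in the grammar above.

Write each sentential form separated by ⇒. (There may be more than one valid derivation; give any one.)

S ⇒ Y Y ⇒ Y 3 ⇒ 3 3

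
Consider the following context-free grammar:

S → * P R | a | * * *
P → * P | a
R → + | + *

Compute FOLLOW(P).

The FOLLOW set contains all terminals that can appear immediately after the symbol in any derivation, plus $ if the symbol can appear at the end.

We compute FOLLOW(P) using the standard algorithm.
FOLLOW(S) starts with {$}.
FIRST(P) = {*, a}
FIRST(R) = {+}
FIRST(S) = {*, a}
FOLLOW(P) = {+}
FOLLOW(R) = {$}
FOLLOW(S) = {$}
Therefore, FOLLOW(P) = {+}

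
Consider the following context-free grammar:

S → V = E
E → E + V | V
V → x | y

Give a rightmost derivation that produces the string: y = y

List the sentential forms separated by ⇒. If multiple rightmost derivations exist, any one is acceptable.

S ⇒ V = E ⇒ V = V ⇒ V = y ⇒ y = y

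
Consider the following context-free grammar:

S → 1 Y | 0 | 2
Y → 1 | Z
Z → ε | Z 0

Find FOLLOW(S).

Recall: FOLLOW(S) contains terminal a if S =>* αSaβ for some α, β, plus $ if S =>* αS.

We compute FOLLOW(S) using the standard algorithm.
FOLLOW(S) starts with {$}.
FIRST(S) = {0, 1, 2}
FIRST(Y) = {0, 1, ε}
FIRST(Z) = {0, ε}
FOLLOW(S) = {$}
FOLLOW(Y) = {$}
FOLLOW(Z) = {$, 0}
Therefore, FOLLOW(S) = {$}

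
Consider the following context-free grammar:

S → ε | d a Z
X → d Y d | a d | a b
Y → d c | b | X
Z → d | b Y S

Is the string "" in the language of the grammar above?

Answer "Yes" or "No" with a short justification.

Yes - a valid derivation exists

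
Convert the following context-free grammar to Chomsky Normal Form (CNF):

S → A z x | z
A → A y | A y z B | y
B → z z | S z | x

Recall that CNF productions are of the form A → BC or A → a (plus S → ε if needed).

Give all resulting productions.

TZ → z; TX → x; S → z; TY → y; A → y; B → x; S → A X0; X0 → TZ TX; A → A TY; A → A X1; X1 → TY X2; X2 → TZ B; B → TZ TZ; B → S TZ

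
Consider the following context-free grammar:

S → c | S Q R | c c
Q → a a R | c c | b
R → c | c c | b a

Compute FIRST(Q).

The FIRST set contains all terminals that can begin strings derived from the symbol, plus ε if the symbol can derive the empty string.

We compute FIRST(Q) using the standard algorithm.
FIRST(Q) = {a, b, c}
FIRST(R) = {b, c}
FIRST(S) = {c}
Therefore, FIRST(Q) = {a, b, c}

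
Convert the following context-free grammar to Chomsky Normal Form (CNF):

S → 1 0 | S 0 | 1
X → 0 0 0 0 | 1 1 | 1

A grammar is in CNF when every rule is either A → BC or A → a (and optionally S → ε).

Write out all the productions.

T1 → 1; T0 → 0; S → 1; X → 1; S → T1 T0; S → S T0; X → T0 X0; X0 → T0 X1; X1 → T0 T0; X → T1 T1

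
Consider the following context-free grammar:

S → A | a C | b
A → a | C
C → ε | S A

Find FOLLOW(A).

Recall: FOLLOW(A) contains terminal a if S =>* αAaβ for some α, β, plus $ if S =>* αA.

We compute FOLLOW(A) using the standard algorithm.
FOLLOW(S) starts with {$}.
FIRST(A) = {a, b, ε}
FIRST(C) = {a, b, ε}
FIRST(S) = {a, b, ε}
FOLLOW(A) = {$, a, b}
FOLLOW(C) = {$, a, b}
FOLLOW(S) = {$, a, b}
Therefore, FOLLOW(A) = {$, a, b}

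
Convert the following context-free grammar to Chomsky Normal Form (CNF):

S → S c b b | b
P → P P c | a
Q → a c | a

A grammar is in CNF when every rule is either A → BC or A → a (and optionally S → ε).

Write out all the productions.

TC → c; TB → b; S → b; P → a; TA → a; Q → a; S → S X0; X0 → TC X1; X1 → TB TB; P → P X2; X2 → P TC; Q → TA TC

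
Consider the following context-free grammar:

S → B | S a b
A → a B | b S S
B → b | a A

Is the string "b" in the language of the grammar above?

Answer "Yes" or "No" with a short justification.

Yes - a valid derivation exists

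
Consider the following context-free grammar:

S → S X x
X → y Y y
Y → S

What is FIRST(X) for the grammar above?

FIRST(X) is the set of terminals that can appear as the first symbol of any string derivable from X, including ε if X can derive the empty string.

We compute FIRST(X) using the standard algorithm.
FIRST(S) = {}
FIRST(X) = {y}
FIRST(Y) = {}
Therefore, FIRST(X) = {y}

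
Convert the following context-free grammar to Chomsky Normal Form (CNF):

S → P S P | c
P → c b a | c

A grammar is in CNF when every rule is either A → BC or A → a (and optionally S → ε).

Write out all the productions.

S → c; TC → c; TB → b; TA → a; P → c; S → P X0; X0 → S P; P → TC X1; X1 → TB TA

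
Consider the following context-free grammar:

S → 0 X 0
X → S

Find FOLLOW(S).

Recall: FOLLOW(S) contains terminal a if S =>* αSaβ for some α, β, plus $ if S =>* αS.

We compute FOLLOW(S) using the standard algorithm.
FOLLOW(S) starts with {$}.
FIRST(S) = {0}
FIRST(X) = {0}
FOLLOW(S) = {$, 0}
FOLLOW(X) = {0}
Therefore, FOLLOW(S) = {$, 0}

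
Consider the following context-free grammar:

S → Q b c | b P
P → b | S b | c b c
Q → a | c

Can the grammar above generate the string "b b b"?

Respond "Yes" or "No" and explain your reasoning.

No - no valid derivation exists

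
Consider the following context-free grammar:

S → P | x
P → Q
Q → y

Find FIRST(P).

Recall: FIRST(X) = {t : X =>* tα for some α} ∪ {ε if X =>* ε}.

We compute FIRST(P) using the standard algorithm.
FIRST(P) = {y}
FIRST(Q) = {y}
FIRST(S) = {x, y}
Therefore, FIRST(P) = {y}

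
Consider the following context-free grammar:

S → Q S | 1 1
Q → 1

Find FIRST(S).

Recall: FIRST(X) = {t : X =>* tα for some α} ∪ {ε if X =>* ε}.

We compute FIRST(S) using the standard algorithm.
FIRST(Q) = {1}
FIRST(S) = {1}
Therefore, FIRST(S) = {1}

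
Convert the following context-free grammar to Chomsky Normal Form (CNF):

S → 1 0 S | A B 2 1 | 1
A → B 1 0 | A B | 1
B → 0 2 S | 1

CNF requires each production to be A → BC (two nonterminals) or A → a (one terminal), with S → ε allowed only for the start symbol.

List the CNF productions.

T1 → 1; T0 → 0; T2 → 2; S → 1; A → 1; B → 1; S → T1 X0; X0 → T0 S; S → A X1; X1 → B X2; X2 → T2 T1; A → B X3; X3 → T1 T0; A → A B; B → T0 X4; X4 → T2 S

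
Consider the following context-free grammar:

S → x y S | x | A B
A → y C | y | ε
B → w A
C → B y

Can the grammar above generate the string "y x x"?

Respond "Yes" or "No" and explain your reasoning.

No - no valid derivation exists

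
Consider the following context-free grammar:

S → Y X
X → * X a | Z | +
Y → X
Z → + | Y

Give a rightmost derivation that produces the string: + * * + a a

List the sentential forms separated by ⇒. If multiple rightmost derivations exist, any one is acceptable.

S ⇒ Y X ⇒ Y * X a ⇒ Y * * X a a ⇒ Y * * + a a ⇒ X * * + a a ⇒ + * * + a a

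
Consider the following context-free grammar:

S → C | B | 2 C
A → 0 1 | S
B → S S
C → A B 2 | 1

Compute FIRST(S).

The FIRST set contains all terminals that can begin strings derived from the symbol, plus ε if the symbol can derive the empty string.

We compute FIRST(S) using the standard algorithm.
FIRST(A) = {0, 1, 2}
FIRST(B) = {0, 1, 2}
FIRST(C) = {0, 1, 2}
FIRST(S) = {0, 1, 2}
Therefore, FIRST(S) = {0, 1, 2}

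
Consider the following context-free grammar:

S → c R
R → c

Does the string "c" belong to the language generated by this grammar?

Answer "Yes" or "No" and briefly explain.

No - no valid derivation exists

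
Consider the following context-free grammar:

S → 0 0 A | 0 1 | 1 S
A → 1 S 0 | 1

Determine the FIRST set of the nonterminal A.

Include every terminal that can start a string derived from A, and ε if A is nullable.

We compute FIRST(A) using the standard algorithm.
FIRST(A) = {1}
FIRST(S) = {0, 1}
Therefore, FIRST(A) = {1}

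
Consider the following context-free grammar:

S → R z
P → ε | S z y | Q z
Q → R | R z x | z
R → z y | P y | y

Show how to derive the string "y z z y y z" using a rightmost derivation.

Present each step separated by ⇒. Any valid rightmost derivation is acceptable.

S ⇒ R z ⇒ P y z ⇒ S z y y z ⇒ R z z y y z ⇒ y z z y y z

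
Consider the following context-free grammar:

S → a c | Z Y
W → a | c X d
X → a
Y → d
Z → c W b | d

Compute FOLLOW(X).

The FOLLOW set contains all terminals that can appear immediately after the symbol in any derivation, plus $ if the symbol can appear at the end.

We compute FOLLOW(X) using the standard algorithm.
FOLLOW(S) starts with {$}.
FIRST(S) = {a, c, d}
FIRST(W) = {a, c}
FIRST(X) = {a}
FIRST(Y) = {d}
FIRST(Z) = {c, d}
FOLLOW(S) = {$}
FOLLOW(W) = {b}
FOLLOW(X) = {d}
FOLLOW(Y) = {$}
FOLLOW(Z) = {d}
Therefore, FOLLOW(X) = {d}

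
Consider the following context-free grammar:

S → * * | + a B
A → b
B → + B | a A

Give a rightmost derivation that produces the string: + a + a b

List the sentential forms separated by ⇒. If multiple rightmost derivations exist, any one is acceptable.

S ⇒ + a B ⇒ + a + B ⇒ + a + a A ⇒ + a + a b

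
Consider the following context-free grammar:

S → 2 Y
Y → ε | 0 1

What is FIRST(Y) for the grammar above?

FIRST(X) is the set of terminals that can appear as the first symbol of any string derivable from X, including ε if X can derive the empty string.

We compute FIRST(Y) using the standard algorithm.
FIRST(S) = {2}
FIRST(Y) = {0, ε}
Therefore, FIRST(Y) = {0, ε}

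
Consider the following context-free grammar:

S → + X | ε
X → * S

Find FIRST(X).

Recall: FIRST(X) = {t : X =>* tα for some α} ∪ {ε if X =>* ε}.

We compute FIRST(X) using the standard algorithm.
FIRST(S) = {+, ε}
FIRST(X) = {*}
Therefore, FIRST(X) = {*}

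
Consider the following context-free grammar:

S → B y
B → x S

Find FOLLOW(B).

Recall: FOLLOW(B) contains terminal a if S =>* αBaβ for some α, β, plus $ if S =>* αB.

We compute FOLLOW(B) using the standard algorithm.
FOLLOW(S) starts with {$}.
FIRST(B) = {x}
FIRST(S) = {x}
FOLLOW(B) = {y}
FOLLOW(S) = {$, y}
Therefore, FOLLOW(B) = {y}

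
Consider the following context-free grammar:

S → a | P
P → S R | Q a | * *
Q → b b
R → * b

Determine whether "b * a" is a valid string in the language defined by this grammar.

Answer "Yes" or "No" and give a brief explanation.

No - no valid derivation exists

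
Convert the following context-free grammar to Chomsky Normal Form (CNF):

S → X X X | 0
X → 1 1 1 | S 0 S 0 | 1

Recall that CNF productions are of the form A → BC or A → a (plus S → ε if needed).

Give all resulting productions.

S → 0; T1 → 1; T0 → 0; X → 1; S → X X0; X0 → X X; X → T1 X1; X1 → T1 T1; X → S X2; X2 → T0 X3; X3 → S T0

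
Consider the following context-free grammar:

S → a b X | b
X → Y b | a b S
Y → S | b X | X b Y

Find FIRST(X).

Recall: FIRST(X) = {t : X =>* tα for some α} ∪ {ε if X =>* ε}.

We compute FIRST(X) using the standard algorithm.
FIRST(S) = {a, b}
FIRST(X) = {a, b}
FIRST(Y) = {a, b}
Therefore, FIRST(X) = {a, b}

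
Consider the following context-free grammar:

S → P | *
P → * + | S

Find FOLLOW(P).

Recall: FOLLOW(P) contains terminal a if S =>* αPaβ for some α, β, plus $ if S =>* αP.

We compute FOLLOW(P) using the standard algorithm.
FOLLOW(S) starts with {$}.
FIRST(P) = {*}
FIRST(S) = {*}
FOLLOW(P) = {$}
FOLLOW(S) = {$}
Therefore, FOLLOW(P) = {$}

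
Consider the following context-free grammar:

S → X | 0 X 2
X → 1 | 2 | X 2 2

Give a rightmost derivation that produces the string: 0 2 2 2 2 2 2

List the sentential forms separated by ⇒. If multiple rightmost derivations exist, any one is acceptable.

S ⇒ 0 X 2 ⇒ 0 X 2 2 2 ⇒ 0 X 2 2 2 2 2 ⇒ 0 2 2 2 2 2 2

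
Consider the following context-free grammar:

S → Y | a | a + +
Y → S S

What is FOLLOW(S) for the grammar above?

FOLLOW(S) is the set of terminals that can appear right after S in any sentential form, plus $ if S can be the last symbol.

We compute FOLLOW(S) using the standard algorithm.
FOLLOW(S) starts with {$}.
FIRST(S) = {a}
FIRST(Y) = {a}
FOLLOW(S) = {$, a}
FOLLOW(Y) = {$, a}
Therefore, FOLLOW(S) = {$, a}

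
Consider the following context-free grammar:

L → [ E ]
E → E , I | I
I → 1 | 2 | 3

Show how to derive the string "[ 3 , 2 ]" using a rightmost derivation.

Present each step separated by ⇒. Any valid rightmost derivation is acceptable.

L ⇒ [ E ] ⇒ [ E , I ] ⇒ [ E , 2 ] ⇒ [ I , 2 ] ⇒ [ 3 , 2 ]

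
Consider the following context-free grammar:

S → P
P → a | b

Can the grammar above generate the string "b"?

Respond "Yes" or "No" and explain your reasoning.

Yes - a valid derivation exists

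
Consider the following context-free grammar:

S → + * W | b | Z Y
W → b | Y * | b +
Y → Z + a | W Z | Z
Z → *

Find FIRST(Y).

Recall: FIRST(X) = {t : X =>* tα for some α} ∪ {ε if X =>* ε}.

We compute FIRST(Y) using the standard algorithm.
FIRST(S) = {*, +, b}
FIRST(W) = {*, b}
FIRST(Y) = {*, b}
FIRST(Z) = {*}
Therefore, FIRST(Y) = {*, b}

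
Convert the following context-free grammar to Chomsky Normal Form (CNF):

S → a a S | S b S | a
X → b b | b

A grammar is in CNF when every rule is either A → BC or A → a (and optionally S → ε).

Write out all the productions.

TA → a; TB → b; S → a; X → b; S → TA X0; X0 → TA S; S → S X1; X1 → TB S; X → TB TB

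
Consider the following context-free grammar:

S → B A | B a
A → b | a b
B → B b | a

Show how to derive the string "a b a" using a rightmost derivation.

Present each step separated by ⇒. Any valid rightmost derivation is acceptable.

S ⇒ B a ⇒ B b a ⇒ a b a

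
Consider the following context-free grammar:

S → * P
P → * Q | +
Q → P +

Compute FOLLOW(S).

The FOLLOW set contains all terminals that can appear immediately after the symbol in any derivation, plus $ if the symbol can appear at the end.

We compute FOLLOW(S) using the standard algorithm.
FOLLOW(S) starts with {$}.
FIRST(P) = {*, +}
FIRST(Q) = {*, +}
FIRST(S) = {*}
FOLLOW(P) = {$, +}
FOLLOW(Q) = {$, +}
FOLLOW(S) = {$}
Therefore, FOLLOW(S) = {$}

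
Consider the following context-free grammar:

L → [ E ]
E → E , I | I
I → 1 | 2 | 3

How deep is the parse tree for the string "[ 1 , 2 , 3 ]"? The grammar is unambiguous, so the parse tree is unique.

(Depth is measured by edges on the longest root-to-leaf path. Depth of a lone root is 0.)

5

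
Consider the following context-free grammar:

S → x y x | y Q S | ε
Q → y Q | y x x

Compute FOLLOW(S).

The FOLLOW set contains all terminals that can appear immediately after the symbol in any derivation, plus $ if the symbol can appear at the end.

We compute FOLLOW(S) using the standard algorithm.
FOLLOW(S) starts with {$}.
FIRST(Q) = {y}
FIRST(S) = {x, y, ε}
FOLLOW(Q) = {$, x, y}
FOLLOW(S) = {$}
Therefore, FOLLOW(S) = {$}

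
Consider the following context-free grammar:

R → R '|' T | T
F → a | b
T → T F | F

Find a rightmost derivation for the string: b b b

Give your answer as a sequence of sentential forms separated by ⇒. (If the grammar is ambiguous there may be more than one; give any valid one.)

R ⇒ T ⇒ T F ⇒ T b ⇒ T F b ⇒ T b b ⇒ F b b ⇒ b b b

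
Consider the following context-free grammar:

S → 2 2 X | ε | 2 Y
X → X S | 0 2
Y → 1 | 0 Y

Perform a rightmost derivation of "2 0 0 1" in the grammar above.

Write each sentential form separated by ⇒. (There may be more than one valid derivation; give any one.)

S ⇒ 2 Y ⇒ 2 0 Y ⇒ 2 0 0 Y ⇒ 2 0 0 1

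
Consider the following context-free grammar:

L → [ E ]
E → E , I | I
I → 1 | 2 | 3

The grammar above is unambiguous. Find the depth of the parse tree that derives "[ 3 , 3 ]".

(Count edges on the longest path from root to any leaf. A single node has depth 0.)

4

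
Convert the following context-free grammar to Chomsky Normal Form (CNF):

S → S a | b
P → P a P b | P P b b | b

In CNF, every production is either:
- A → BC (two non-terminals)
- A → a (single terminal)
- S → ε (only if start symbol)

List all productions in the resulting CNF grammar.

TA → a; S → b; TB → b; P → b; S → S TA; P → P X0; X0 → TA X1; X1 → P TB; P → P X2; X2 → P X3; X3 → TB TB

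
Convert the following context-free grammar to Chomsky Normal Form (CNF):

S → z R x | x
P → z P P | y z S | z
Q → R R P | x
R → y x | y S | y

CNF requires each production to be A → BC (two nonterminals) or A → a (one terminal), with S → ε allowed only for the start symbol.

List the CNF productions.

TZ → z; TX → x; S → x; TY → y; P → z; Q → x; R → y; S → TZ X0; X0 → R TX; P → TZ X1; X1 → P P; P → TY X2; X2 → TZ S; Q → R X3; X3 → R P; R → TY TX; R → TY S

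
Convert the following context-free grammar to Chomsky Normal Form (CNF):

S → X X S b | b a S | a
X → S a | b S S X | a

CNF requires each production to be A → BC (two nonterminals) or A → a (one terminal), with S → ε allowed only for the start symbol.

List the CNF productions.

TB → b; TA → a; S → a; X → a; S → X X0; X0 → X X1; X1 → S TB; S → TB X2; X2 → TA S; X → S TA; X → TB X3; X3 → S X4; X4 → S X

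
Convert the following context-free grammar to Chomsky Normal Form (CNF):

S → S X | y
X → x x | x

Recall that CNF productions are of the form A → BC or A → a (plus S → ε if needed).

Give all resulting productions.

S → y; TX → x; X → x; S → S X; X → TX TX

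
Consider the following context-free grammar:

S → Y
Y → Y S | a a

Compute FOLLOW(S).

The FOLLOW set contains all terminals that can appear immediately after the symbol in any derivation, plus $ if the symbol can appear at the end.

We compute FOLLOW(S) using the standard algorithm.
FOLLOW(S) starts with {$}.
FIRST(S) = {a}
FIRST(Y) = {a}
FOLLOW(S) = {$, a}
FOLLOW(Y) = {$, a}
Therefore, FOLLOW(S) = {$, a}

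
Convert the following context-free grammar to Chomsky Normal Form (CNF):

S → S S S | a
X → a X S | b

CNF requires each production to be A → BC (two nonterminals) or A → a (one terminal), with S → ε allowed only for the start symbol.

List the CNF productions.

S → a; TA → a; X → b; S → S X0; X0 → S S; X → TA X1; X1 → X S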